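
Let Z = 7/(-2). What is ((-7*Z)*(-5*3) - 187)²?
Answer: 1229881/4 ≈ 3.0747e+5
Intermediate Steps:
Z = -7/2 (Z = 7*(-½) = -7/2 ≈ -3.5000)
((-7*Z)*(-5*3) - 187)² = ((-7*(-7/2))*(-5*3) - 187)² = ((49/2)*(-15) - 187)² = (-735/2 - 187)² = (-1109/2)² = 1229881/4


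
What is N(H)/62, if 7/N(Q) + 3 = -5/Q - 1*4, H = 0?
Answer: 0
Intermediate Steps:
N(Q) = 7/(-7 - 5/Q) (N(Q) = 7/(-3 + (-5/Q - 1*4)) = 7/(-3 + (-5/Q - 4)) = 7/(-3 + (-4 - 5/Q)) = 7/(-7 - 5/Q))
N(H)/62 = (-7*0/(5 + 7*0))/62 = (-7*0/(5 + 0))/62 = (-7*0/5)/62 = (-7*0*⅕)/62 = (1/62)*0 = 0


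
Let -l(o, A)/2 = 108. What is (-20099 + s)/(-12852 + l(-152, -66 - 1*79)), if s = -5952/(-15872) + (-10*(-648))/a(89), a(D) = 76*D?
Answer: 271881239/176783904 ≈ 1.5379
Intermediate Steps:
l(o, A) = -216 (l(o, A) = -2*108 = -216)
s = 18033/13528 (s = -5952/(-15872) + (-10*(-648))/((76*89)) = -5952*(-1/15872) + 6480/6764 = 3/8 + 6480*(1/6764) = 3/8 + 1620/1691 = 18033/13528 ≈ 1.3330)
(-20099 + s)/(-12852 + l(-152, -66 - 1*79)) = (-20099 + 18033/13528)/(-12852 - 216) = -271881239/13528/(-13068) = -271881239/13528*(-1/13068) = 271881239/176783904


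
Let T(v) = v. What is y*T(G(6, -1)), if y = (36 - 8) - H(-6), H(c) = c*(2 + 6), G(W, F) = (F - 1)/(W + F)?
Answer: -152/5 ≈ -30.400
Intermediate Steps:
G(W, F) = (-1 + F)/(F + W)
H(c) = 8*c (H(c) = c*8 = 8*c)
y = 76 (y = (36 - 8) - 8*(-6) = 28 - 1*(-48) = 28 + 48 = 76)
y*T(G(6, -1)) = 76*((-1 - 1)/(-1 + 6)) = 76*(-2/5) = 76*((⅕)*(-2)) = 76*(-⅖) = -152/5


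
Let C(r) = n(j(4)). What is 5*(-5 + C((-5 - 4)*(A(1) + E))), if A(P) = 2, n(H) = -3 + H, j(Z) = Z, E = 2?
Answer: -20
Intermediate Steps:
C(r) = 1 (C(r) = -3 + 4 = 1)
5*(-5 + C((-5 - 4)*(A(1) + E))) = 5*(-5 + 1) = 5*(-4) = -20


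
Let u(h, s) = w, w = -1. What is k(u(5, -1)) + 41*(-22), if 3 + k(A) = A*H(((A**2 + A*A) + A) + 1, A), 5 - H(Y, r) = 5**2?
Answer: -885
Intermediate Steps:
H(Y, r) = -20 (H(Y, r) = 5 - 1*5**2 = 5 - 1*25 = 5 - 25 = -20)
u(h, s) = -1
k(A) = -3 - 20*A (k(A) = -3 + A*(-20) = -3 - 20*A)
k(u(5, -1)) + 41*(-22) = (-3 - 20*(-1)) + 41*(-22) = (-3 + 20) - 902 = 17 - 902 = -885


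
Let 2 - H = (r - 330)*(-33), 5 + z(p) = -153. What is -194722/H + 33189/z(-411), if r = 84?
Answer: -29824481/160291 ≈ -186.06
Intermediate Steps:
z(p) = -158 (z(p) = -5 - 153 = -158)
H = -8116 (H = 2 - (84 - 330)*(-33) = 2 - (-246)*(-33) = 2 - 1*8118 = 2 - 8118 = -8116)
-194722/H + 33189/z(-411) = -194722/(-8116) + 33189/(-158) = -194722*(-1/8116) + 33189*(-1/158) = 97361/4058 - 33189/158 = -29824481/160291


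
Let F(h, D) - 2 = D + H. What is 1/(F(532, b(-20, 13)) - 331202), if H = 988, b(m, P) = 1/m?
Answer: -20/6604241 ≈ -3.0284e-6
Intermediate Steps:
F(h, D) = 990 + D (F(h, D) = 2 + (D + 988) = 2 + (988 + D) = 990 + D)
1/(F(532, b(-20, 13)) - 331202) = 1/((990 + 1/(-20)) - 331202) = 1/((990 - 1/20) - 331202) = 1/(19799/20 - 331202) = 1/(-6604241/20) = -20/6604241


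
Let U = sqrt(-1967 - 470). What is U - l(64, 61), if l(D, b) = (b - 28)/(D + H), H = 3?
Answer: -33/67 + I*sqrt(2437) ≈ -0.49254 + 49.366*I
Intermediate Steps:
l(D, b) = (-28 + b)/(3 + D) (l(D, b) = (b - 28)/(D + 3) = (-28 + b)/(3 + D))
U = I*sqrt(2437) (U = sqrt(-2437) = I*sqrt(2437) ≈ 49.366*I)
U - l(64, 61) = I*sqrt(2437) - (-28 + 61)/(3 + 64) = I*sqrt(2437) - 33/67 = -33/67 + I*sqrt(2437)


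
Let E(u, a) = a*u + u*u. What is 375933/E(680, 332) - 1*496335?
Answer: -341557517667/688160 ≈ -4.9633e+5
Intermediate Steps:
E(u, a) = u**2 + a*u (E(u, a) = a*u + u**2 = u**2 + a*u)
375933/E(680, 332) - 1*496335 = 375933/((680*(332 + 680))) - 1*496335 = 375933/((680*1012)) - 496335 = 375933/688160 - 496335 = -341557517667/688160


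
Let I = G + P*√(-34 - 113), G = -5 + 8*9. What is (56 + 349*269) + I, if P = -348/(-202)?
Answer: 94004 + 1218*I*√3/101 ≈ 94004.0 + 20.888*I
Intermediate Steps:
G = 67 (G = -5 + 72 = 67)
P = 174/101 (P = -348*(-1/202) = 174/101 ≈ 1.7228)
I = 67 + 1218*I*√3/101 (I = 67 + 174*√(-34 - 113)/101 = 67 + 174*√(-147)/101 = 67 + 174*(7*I*√3)/101 = 67 + 1218*I*√3/101 ≈ 67.0 + 20.888*I)
(56 + 349*269) + I = (56 + 349*269) + (67 + 1218*I*√3/101) = (56 + 93881) + (67 + 1218*I*√3/101) = 93937 + (67 + 1218*I*√3/101) = 94004 + 1218*I*√3/101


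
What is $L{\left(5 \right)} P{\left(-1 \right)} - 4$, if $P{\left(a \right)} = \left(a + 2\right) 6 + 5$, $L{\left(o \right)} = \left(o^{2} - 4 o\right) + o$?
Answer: $106$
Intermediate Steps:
$L{\left(o \right)} = o^{2} - 3 o$
$P{\left(a \right)} = 17 + 6 a$ ($P{\left(a \right)} = \left(2 + a\right) 6 + 5 = \left(12 + 6 a\right) + 5 = 17 + 6 a$)
$L{\left(5 \right)} P{\left(-1 \right)} - 4 = 5 \left(-3 + 5\right) \left(17 + 6 \left(-1\right)\right) - 4 = 5 \cdot 2 \left(17 - 6\right) - 4 = 10 \cdot 11 - 4 = 110 - 4 = 106$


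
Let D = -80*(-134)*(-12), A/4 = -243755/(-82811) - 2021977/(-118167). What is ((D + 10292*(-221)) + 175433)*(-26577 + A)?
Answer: 577619261515361823119/9785527437 ≈ 5.9028e+10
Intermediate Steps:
A = 784982937728/9785527437 (A = 4*(-243755/(-82811) - 2021977/(-118167)) = 4*(-243755*(-1/82811) - 2021977*(-1/118167)) = 4*(243755/82811 + 2021977/118167) = 4*(196245734432/9785527437) = 784982937728/9785527437 ≈ 80.219)
D = -128640 (D = 10720*(-12) = -128640)
((D + 10292*(-221)) + 175433)*(-26577 + A) = ((-128640 + 10292*(-221)) + 175433)*(-26577 + 784982937728/9785527437) = ((-128640 - 2274532) + 175433)*(-259284979755421/9785527437) = (-2403172 + 175433)*(-259284979755421/9785527437) = -2227739*(-259284979755421/9785527437) = 577619261515361823119/9785527437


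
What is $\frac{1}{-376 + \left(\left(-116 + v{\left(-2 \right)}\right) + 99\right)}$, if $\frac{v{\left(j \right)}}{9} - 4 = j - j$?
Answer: $- \frac{1}{357} \approx -0.0028011$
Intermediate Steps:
$v{\left(j \right)} = 36$ ($v{\left(j \right)} = 36 + 9 \left(j - j\right) = 36 + 9 \cdot 0 = 36 + 0 = 36$)
$\frac{1}{-376 + \left(\left(-116 + v{\left(-2 \right)}\right) + 99\right)} = \frac{1}{-376 + \left(\left(-116 + 36\right) + 99\right)} = \frac{1}{-376 + \left(-80 + 99\right)} = \frac{1}{-376 + 19} = \frac{1}{-357} = - \frac{1}{357}$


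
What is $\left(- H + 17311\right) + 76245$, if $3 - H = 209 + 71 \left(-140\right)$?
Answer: $83822$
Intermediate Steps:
$H = 9734$ ($H = 3 - \left(209 + 71 \left(-140\right)\right) = 3 - \left(209 - 9940\right) = 3 - -9731 = 3 + 9731 = 9734$)
$\left(- H + 17311\right) + 76245 = \left(\left(-1\right) 9734 + 17311\right) + 76245 = \left(-9734 + 17311\right) + 76245 = 7577 + 76245 = 83822$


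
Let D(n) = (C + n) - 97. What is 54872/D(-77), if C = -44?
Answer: -27436/109 ≈ -251.71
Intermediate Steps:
D(n) = -141 + n (D(n) = (-44 + n) - 97 = -141 + n)
54872/D(-77) = 54872/(-141 - 77) = 54872/(-218) = 54872*(-1/218) = -27436/109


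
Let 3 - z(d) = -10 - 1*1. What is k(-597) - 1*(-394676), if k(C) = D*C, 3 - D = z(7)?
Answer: 401243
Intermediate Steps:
z(d) = 14 (z(d) = 3 - (-10 - 1*1) = 3 - (-10 - 1) = 3 - 1*(-11) = 3 + 11 = 14)
D = -11 (D = 3 - 1*14 = 3 - 14 = -11)
k(C) = -11*C
k(-597) - 1*(-394676) = -11*(-597) - 1*(-394676) = 6567 + 394676 = 401243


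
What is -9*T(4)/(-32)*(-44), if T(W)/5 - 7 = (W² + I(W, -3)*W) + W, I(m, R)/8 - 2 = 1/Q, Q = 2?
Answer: -52965/8 ≈ -6620.6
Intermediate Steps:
I(m, R) = 20 (I(m, R) = 16 + 8/2 = 16 + 8*(½) = 16 + 4 = 20)
T(W) = 35 + 5*W² + 105*W (T(W) = 35 + 5*((W² + 20*W) + W) = 35 + 5*(W² + 21*W) = 35 + (5*W² + 105*W) = 35 + 5*W² + 105*W)
-9*T(4)/(-32)*(-44) = -9*(35 + 5*4² + 105*4)/(-32)*(-44) = -9*(35 + 5*16 + 420)*(-1)/32*(-44) = -9*(35 + 80 + 420)*(-1)/32*(-44) = -4815*(-1)/32*(-44) = -9*(-535/32)*(-44) = (4815/32)*(-44) = -52965/8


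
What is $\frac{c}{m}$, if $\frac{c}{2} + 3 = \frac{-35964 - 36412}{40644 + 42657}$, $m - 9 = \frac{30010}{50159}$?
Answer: $- \frac{32330384722}{40104516741} \approx -0.80615$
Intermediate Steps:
$m = \frac{481441}{50159}$ ($m = 9 + \frac{30010}{50159} = \frac{481441}{50159} \approx 9.5983$)
$c = - \frac{644558}{83301}$ ($c = -6 + 2 \frac{-35964 - 36412}{40644 + 42657} = -6 + 2 \left(- \frac{72376}{83301}\right) = -6 - \frac{144752}{83301} = - \frac{644558}{83301} \approx -7.7377$)
$\frac{c}{m} = - \frac{644558}{83301 \cdot \frac{481441}{50159}} = \left(- \frac{644558}{83301}\right) \frac{50159}{481441} = - \frac{32330384722}{40104516741}$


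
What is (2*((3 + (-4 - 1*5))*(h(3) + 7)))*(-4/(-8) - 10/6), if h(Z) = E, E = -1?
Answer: 84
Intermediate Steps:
h(Z) = -1
(2*((3 + (-4 - 1*5))*(h(3) + 7)))*(-4/(-8) - 10/6) = (2*((3 + (-4 - 1*5))*(-1 + 7)))*(-4/(-8) - 10/6) = (2*((3 + (-4 - 5))*6))*(-4*(-⅛) - 10*⅙) = (2*((3 - 9)*6))*(½ - 5/3) = (2*(-6*6))*(-7/6) = (2*(-36))*(-7/6) = -72*(-7/6) = 84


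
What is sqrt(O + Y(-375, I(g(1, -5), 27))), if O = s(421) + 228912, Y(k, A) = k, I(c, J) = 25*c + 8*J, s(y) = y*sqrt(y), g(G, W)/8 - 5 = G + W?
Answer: sqrt(228537 + 421*sqrt(421)) ≈ 487.01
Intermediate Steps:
g(G, W) = 40 + 8*G + 8*W (g(G, W) = 40 + 8*(G + W) = 40 + (8*G + 8*W) = 40 + 8*G + 8*W)
s(y) = y**(3/2)
I(c, J) = 8*J + 25*c
O = 228912 + 421*sqrt(421) (O = 421**(3/2) + 228912 = 421*sqrt(421) + 228912 = 228912 + 421*sqrt(421) ≈ 2.3755e+5)
sqrt(O + Y(-375, I(g(1, -5), 27))) = sqrt((228912 + 421*sqrt(421)) - 375) = sqrt(228537 + 421*sqrt(421))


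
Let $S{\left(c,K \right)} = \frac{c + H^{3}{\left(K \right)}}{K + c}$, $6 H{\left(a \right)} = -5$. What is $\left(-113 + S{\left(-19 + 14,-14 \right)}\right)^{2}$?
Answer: $\frac{213949727209}{16842816} \approx 12703.0$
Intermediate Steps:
$H{\left(a \right)} = - \frac{5}{6}$ ($H{\left(a \right)} = \frac{1}{6} \left(-5\right) = - \frac{5}{6}$)
$S{\left(c,K \right)} = \frac{- \frac{125}{216} + c}{K + c}$ ($S{\left(c,K \right)} = \frac{c + \left(- \frac{5}{6}\right)^{3}}{K + c} = \frac{c - \frac{125}{216}}{K + c} = \frac{- \frac{125}{216} + c}{K + c}$)
$\left(-113 + S{\left(-19 + 14,-14 \right)}\right)^{2} = \left(-113 + \frac{- \frac{125}{216} + \left(-19 + 14\right)}{-14 + \left(-19 + 14\right)}\right)^{2} = \left(-113 + \frac{- \frac{125}{216} - 5}{-14 - 5}\right)^{2} = \left(-113 + \frac{1}{-19} \left(- \frac{1205}{216}\right)\right)^{2} = \left(-113 - - \frac{1205}{4104}\right)^{2} = \left(-113 + \frac{1205}{4104}\right)^{2} = \left(- \frac{462547}{4104}\right)^{2} = \frac{213949727209}{16842816}$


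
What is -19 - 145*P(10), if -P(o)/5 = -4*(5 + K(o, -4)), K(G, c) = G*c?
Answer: 101481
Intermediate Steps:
P(o) = 100 - 80*o (P(o) = -(-20)*(5 + o*(-4)) = -(-20)*(5 - 4*o) = -5*(-20 + 16*o) = 100 - 80*o)
-19 - 145*P(10) = -19 - 145*(100 - 80*10) = -19 - 145*(100 - 800) = -19 - 145*(-700) = -19 + 101500 = 101481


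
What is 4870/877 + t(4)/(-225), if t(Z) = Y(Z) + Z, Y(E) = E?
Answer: 1088734/197325 ≈ 5.5175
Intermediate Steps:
t(Z) = 2*Z (t(Z) = Z + Z = 2*Z)
4870/877 + t(4)/(-225) = 4870/877 + (2*4)/(-225) = 4870*(1/877) + 8*(-1/225) = 4870/877 - 8/225 = 1088734/197325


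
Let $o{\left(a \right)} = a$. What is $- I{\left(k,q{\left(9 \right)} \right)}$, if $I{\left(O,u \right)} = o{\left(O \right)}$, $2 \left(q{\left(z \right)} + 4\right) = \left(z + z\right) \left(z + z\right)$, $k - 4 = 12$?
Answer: $-16$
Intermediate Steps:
$k = 16$ ($k = 4 + 12 = 16$)
$q{\left(z \right)} = -4 + 2 z^{2}$ ($q{\left(z \right)} = -4 + \frac{\left(z + z\right) \left(z + z\right)}{2} = -4 + \frac{2 z 2 z}{2} = -4 + \frac{4 z^{2}}{2} = -4 + 2 z^{2}$)
$I{\left(O,u \right)} = O$
$- I{\left(k,q{\left(9 \right)} \right)} = \left(-1\right) 16 = -16$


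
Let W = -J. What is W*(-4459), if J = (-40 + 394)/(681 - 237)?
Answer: 263081/74 ≈ 3555.1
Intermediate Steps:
J = 59/74 (J = 354/444 = 354*(1/444) = 59/74 ≈ 0.79730)
W = -59/74 (W = -1*59/74 = -59/74 ≈ -0.79730)
W*(-4459) = -59/74*(-4459) = 263081/74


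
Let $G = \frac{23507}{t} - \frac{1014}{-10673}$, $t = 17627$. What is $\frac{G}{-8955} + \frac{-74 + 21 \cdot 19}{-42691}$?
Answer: $- \frac{43000869148348}{5532526205748135} \approx -0.0077724$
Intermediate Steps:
$G = \frac{20674153}{14471767}$ ($G = \frac{23507}{17627} - \frac{1014}{-10673} = 23507 \cdot \frac{1}{17627} - - \frac{78}{821} = \frac{23507}{17627} + \frac{78}{821} = \frac{20674153}{14471767} \approx 1.4286$)
$\frac{G}{-8955} + \frac{-74 + 21 \cdot 19}{-42691} = \frac{20674153}{14471767 \left(-8955\right)} + \frac{-74 + 21 \cdot 19}{-42691} = \frac{20674153}{14471767} \left(- \frac{1}{8955}\right) + \left(-74 + 399\right) \left(- \frac{1}{42691}\right) = - \frac{20674153}{129594673485} + 325 \left(- \frac{1}{42691}\right) = - \frac{20674153}{129594673485} - \frac{325}{42691} = - \frac{43000869148348}{5532526205748135}$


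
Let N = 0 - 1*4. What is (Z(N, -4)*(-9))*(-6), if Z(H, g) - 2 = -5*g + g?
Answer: 972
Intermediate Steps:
N = -4 (N = 0 - 4 = -4)
Z(H, g) = 2 - 4*g (Z(H, g) = 2 + (-5*g + g) = 2 - 4*g)
(Z(N, -4)*(-9))*(-6) = ((2 - 4*(-4))*(-9))*(-6) = ((2 + 16)*(-9))*(-6) = (18*(-9))*(-6) = -162*(-6) = 972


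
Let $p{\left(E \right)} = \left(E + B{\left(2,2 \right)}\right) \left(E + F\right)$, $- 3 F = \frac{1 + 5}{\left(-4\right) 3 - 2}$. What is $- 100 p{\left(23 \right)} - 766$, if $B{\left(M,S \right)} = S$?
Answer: $- \frac{410362}{7} \approx -58623.0$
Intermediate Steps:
$F = \frac{1}{7}$ ($F = - \frac{\left(1 + 5\right) \frac{1}{\left(-4\right) 3 - 2}}{3} = - \frac{6 \frac{1}{-12 - 2}}{3} = - \frac{6 \frac{1}{-14}}{3} = - \frac{6 \left(- \frac{1}{14}\right)}{3} = \left(- \frac{1}{3}\right) \left(- \frac{3}{7}\right) = \frac{1}{7} \approx 0.14286$)
$p{\left(E \right)} = \left(2 + E\right) \left(\frac{1}{7} + E\right)$ ($p{\left(E \right)} = \left(E + 2\right) \left(E + \frac{1}{7}\right) = \left(2 + E\right) \left(\frac{1}{7} + E\right)$)
$- 100 p{\left(23 \right)} - 766 = - 100 \left(\frac{2}{7} + 23^{2} + \frac{15}{7} \cdot 23\right) - 766 = - 100 \left(\frac{2}{7} + 529 + \frac{345}{7}\right) - 766 = \left(-100\right) \frac{4050}{7} - 766 = - \frac{405000}{7} - 766 = - \frac{410362}{7}$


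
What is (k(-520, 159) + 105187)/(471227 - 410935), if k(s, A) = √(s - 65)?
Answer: 105187/60292 + 3*I*√65/60292 ≈ 1.7446 + 0.00040116*I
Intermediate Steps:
k(s, A) = √(-65 + s)
(k(-520, 159) + 105187)/(471227 - 410935) = (√(-65 - 520) + 105187)/(471227 - 410935) = (√(-585) + 105187)/60292 = (3*I*√65 + 105187)*(1/60292) = (105187 + 3*I*√65)*(1/60292) = 105187/60292 + 3*I*√65/60292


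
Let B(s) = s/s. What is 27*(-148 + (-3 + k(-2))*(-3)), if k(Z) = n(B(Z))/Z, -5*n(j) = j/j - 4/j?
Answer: -37287/10 ≈ -3728.7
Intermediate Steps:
B(s) = 1
n(j) = -⅕ + 4/(5*j) (n(j) = -(j/j - 4/j)/5 = -(1 - 4/j)/5 = -⅕ + 4/(5*j))
k(Z) = 3/(5*Z) (k(Z) = ((⅕)*(4 - 1*1)/1)/Z = ((⅕)*1*(4 - 1))/Z = ((⅕)*1*3)/Z = 3/(5*Z))
27*(-148 + (-3 + k(-2))*(-3)) = 27*(-148 + (-3 + (⅗)/(-2))*(-3)) = 27*(-148 + (-3 + (⅗)*(-½))*(-3)) = 27*(-148 + (-3 - 3/10)*(-3)) = 27*(-148 - 33/10*(-3)) = 27*(-148 + 99/10) = 27*(-1381/10) = -37287/10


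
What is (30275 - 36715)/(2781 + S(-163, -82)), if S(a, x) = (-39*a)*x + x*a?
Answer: 920/72161 ≈ 0.012749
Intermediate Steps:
S(a, x) = -38*a*x (S(a, x) = -39*a*x + a*x = -38*a*x)
(30275 - 36715)/(2781 + S(-163, -82)) = (30275 - 36715)/(2781 - 38*(-163)*(-82)) = -6440/(2781 - 507908) = -6440/(-505127) = -6440*(-1/505127) = 920/72161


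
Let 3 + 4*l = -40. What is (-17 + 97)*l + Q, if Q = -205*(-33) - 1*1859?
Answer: 4046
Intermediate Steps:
l = -43/4 (l = -¾ + (¼)*(-40) = -¾ - 10 = -43/4 ≈ -10.750)
Q = 4906 (Q = 6765 - 1859 = 4906)
(-17 + 97)*l + Q = (-17 + 97)*(-43/4) + 4906 = 80*(-43/4) + 4906 = -860 + 4906 = 4046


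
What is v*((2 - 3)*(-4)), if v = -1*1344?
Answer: -5376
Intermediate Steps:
v = -1344
v*((2 - 3)*(-4)) = -1344*(2 - 3)*(-4) = -(-1344)*(-4) = -1344*4 = -5376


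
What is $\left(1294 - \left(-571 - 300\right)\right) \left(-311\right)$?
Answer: $-673315$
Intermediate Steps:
$\left(1294 - \left(-571 - 300\right)\right) \left(-311\right) = \left(1294 - -871\right) \left(-311\right) = \left(1294 + 871\right) \left(-311\right) = 2165 \left(-311\right) = -673315$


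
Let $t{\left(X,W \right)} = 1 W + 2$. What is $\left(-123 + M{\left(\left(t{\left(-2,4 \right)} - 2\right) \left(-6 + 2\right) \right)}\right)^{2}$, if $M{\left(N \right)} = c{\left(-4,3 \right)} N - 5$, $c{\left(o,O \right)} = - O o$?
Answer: $102400$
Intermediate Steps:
$t{\left(X,W \right)} = 2 + W$ ($t{\left(X,W \right)} = W + 2 = 2 + W$)
$c{\left(o,O \right)} = - O o$
$M{\left(N \right)} = -5 + 12 N$ ($M{\left(N \right)} = \left(-1\right) 3 \left(-4\right) N - 5 = 12 N - 5 = -5 + 12 N$)
$\left(-123 + M{\left(\left(t{\left(-2,4 \right)} - 2\right) \left(-6 + 2\right) \right)}\right)^{2} = \left(-123 + \left(-5 + 12 \left(\left(2 + 4\right) - 2\right) \left(-6 + 2\right)\right)\right)^{2} = \left(-123 + \left(-5 + 12 \left(6 - 2\right) \left(-4\right)\right)\right)^{2} = \left(-123 + \left(-5 + 12 \cdot 4 \left(-4\right)\right)\right)^{2} = \left(-123 + \left(-5 + 12 \left(-16\right)\right)\right)^{2} = \left(-123 - 197\right)^{2} = \left(-320\right)^{2} = 102400$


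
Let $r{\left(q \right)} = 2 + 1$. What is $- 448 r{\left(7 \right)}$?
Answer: $-1344$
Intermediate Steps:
$r{\left(q \right)} = 3$
$- 448 r{\left(7 \right)} = \left(-448\right) 3 = -1344$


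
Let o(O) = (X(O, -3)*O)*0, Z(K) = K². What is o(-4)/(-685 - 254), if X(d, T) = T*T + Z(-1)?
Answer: 0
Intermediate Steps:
X(d, T) = 1 + T² (X(d, T) = T*T + (-1)² = T² + 1 = 1 + T²)
o(O) = 0 (o(O) = ((1 + (-3)²)*O)*0 = ((1 + 9)*O)*0 = (10*O)*0 = 0)
o(-4)/(-685 - 254) = 0/(-685 - 254) = 0/(-939) = 0*(-1/939) = 0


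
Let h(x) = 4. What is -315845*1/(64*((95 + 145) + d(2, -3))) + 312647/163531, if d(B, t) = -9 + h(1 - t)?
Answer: -9389647563/491901248 ≈ -19.088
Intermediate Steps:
d(B, t) = -5 (d(B, t) = -9 + 4 = -5)
-315845*1/(64*((95 + 145) + d(2, -3))) + 312647/163531 = -315845*1/(64*((95 + 145) - 5)) + 312647/163531 = -315845*1/(64*(240 - 5)) + 312647*(1/163531) = -315845/(64*235) + 312647/163531 = -315845/15040 + 312647/163531 = -315845*1/15040 + 312647/163531 = -63169/3008 + 312647/163531 = -9389647563/491901248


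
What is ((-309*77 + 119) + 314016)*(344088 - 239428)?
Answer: 30387193720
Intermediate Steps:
((-309*77 + 119) + 314016)*(344088 - 239428) = ((-23793 + 119) + 314016)*104660 = (-23674 + 314016)*104660 = 290342*104660 = 30387193720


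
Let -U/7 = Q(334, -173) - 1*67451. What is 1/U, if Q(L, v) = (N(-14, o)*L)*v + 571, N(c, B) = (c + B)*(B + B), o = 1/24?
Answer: -144/334355 ≈ -0.00043068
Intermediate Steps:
o = 1/24 ≈ 0.041667
N(c, B) = 2*B*(B + c) (N(c, B) = (B + c)*(2*B) = 2*B*(B + c))
Q(L, v) = 571 - 335*L*v/288 (Q(L, v) = ((2*(1/24)*(1/24 - 14))*L)*v + 571 = ((2*(1/24)*(-335/24))*L)*v + 571 = (-335*L/288)*v + 571 = -335*L*v/288 + 571 = 571 - 335*L*v/288)
U = -334355/144 (U = -7*((571 - 335/288*334*(-173)) - 1*67451) = -7*((571 + 9678485/144) - 67451) = -7*(9760709/144 - 67451) = -7*47765/144 = -334355/144 ≈ -2321.9)
1/U = 1/(-334355/144) = -144/334355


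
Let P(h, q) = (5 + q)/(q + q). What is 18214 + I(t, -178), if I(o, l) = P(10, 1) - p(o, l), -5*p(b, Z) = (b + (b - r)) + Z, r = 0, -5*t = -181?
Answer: 454897/25 ≈ 18196.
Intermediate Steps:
t = 181/5 (t = -⅕*(-181) = 181/5 ≈ 36.200)
P(h, q) = (5 + q)/(2*q) (P(h, q) = (5 + q)/((2*q)) = (5 + q)*(1/(2*q)) = (5 + q)/(2*q))
p(b, Z) = -2*b/5 - Z/5 (p(b, Z) = -((b + (b - 1*0)) + Z)/5 = -((b + (b + 0)) + Z)/5 = -((b + b) + Z)/5 = -(2*b + Z)/5 = -(Z + 2*b)/5 = -2*b/5 - Z/5)
I(o, l) = 3 + l/5 + 2*o/5 (I(o, l) = (½)*(5 + 1)/1 - (-2*o/5 - l/5) = (½)*1*6 + (l/5 + 2*o/5) = 3 + (l/5 + 2*o/5) = 3 + l/5 + 2*o/5)
18214 + I(t, -178) = 18214 + (3 + (⅕)*(-178) + (⅖)*(181/5)) = 18214 + (3 - 178/5 + 362/25) = 18214 - 453/25 = 454897/25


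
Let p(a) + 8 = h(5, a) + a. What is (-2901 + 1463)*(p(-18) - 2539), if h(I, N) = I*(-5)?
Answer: 3724420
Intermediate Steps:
h(I, N) = -5*I
p(a) = -33 + a (p(a) = -8 + (-5*5 + a) = -8 + (-25 + a) = -33 + a)
(-2901 + 1463)*(p(-18) - 2539) = (-2901 + 1463)*((-33 - 18) - 2539) = -1438*(-51 - 2539) = -1438*(-2590) = 3724420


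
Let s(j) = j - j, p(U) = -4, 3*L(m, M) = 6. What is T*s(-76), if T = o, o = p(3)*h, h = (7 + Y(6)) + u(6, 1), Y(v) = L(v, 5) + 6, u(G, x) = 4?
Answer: 0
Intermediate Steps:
L(m, M) = 2 (L(m, M) = (⅓)*6 = 2)
Y(v) = 8 (Y(v) = 2 + 6 = 8)
s(j) = 0
h = 19 (h = (7 + 8) + 4 = 15 + 4 = 19)
o = -76 (o = -4*19 = -76)
T = -76
T*s(-76) = -76*0 = 0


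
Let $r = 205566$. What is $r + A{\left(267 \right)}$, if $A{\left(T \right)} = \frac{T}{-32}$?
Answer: $\frac{6577845}{32} \approx 2.0556 \cdot 10^{5}$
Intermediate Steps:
$A{\left(T \right)} = - \frac{T}{32}$ ($A{\left(T \right)} = T \left(- \frac{1}{32}\right) = - \frac{T}{32}$)
$r + A{\left(267 \right)} = 205566 - \frac{267}{32} = \frac{6577845}{32}$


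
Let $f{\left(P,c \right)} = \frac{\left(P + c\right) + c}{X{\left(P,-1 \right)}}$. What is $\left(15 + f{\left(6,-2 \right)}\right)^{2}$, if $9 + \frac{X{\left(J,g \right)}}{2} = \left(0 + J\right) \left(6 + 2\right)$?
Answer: $\frac{343396}{1521} \approx 225.77$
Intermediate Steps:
$X{\left(J,g \right)} = -18 + 16 J$ ($X{\left(J,g \right)} = -18 + 2 \left(0 + J\right) \left(6 + 2\right) = -18 + 2 J 8 = -18 + 2 \cdot 8 J = -18 + 16 J$)
$f{\left(P,c \right)} = \frac{P + 2 c}{-18 + 16 P}$ ($f{\left(P,c \right)} = \frac{\left(P + c\right) + c}{-18 + 16 P} = \frac{P + 2 c}{-18 + 16 P}$)
$\left(15 + f{\left(6,-2 \right)}\right)^{2} = \left(15 + \frac{6 + 2 \left(-2\right)}{2 \left(-9 + 8 \cdot 6\right)}\right)^{2} = \left(15 + \frac{6 - 4}{2 \left(-9 + 48\right)}\right)^{2} = \left(15 + \frac{1}{2} \cdot \frac{1}{39} \cdot 2\right)^{2} = \left(15 + \frac{1}{39}\right)^{2} = \left(\frac{586}{39}\right)^{2} = \frac{343396}{1521}$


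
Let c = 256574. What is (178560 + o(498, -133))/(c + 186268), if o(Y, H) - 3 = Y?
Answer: 59687/147614 ≈ 0.40435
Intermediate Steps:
o(Y, H) = 3 + Y
(178560 + o(498, -133))/(c + 186268) = (178560 + (3 + 498))/(256574 + 186268) = (178560 + 501)/442842 = 179061*(1/442842) = 59687/147614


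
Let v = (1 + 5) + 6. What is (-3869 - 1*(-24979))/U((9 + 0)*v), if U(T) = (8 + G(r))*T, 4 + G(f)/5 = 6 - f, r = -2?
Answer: 10555/1512 ≈ 6.9808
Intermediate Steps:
v = 12 (v = 6 + 6 = 12)
G(f) = 10 - 5*f (G(f) = -20 + 5*(6 - f) = -20 + (30 - 5*f) = 10 - 5*f)
U(T) = 28*T (U(T) = (8 + (10 - 5*(-2)))*T = (8 + (10 + 10))*T = (8 + 20)*T = 28*T)
(-3869 - 1*(-24979))/U((9 + 0)*v) = (-3869 - 1*(-24979))/((28*((9 + 0)*12))) = (-3869 + 24979)/((28*(9*12))) = 21110/((28*108)) = 21110/3024 = 21110*(1/3024) = 10555/1512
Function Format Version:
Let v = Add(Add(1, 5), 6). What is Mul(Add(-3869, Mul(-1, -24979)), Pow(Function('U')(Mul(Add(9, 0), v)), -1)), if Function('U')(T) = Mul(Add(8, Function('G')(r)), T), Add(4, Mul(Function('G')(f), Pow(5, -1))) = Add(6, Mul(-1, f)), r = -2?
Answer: Rational(10555, 1512) ≈ 6.9808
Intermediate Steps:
v = 12 (v = Add(6, 6) = 12)
Function('G')(f) = Add(10, Mul(-5, f)) (Function('G')(f) = Add(-20, Mul(5, Add(6, Mul(-1, f)))) = Add(-20, Add(30, Mul(-5, f))) = Add(10, Mul(-5, f)))
Function('U')(T) = Mul(28, T) (Function('U')(T) = Mul(Add(8, Add(10, Mul(-5, -2))), T) = Mul(Add(8, Add(10, 10)), T) = Mul(Add(8, 20), T) = Mul(28, T))
Mul(Add(-3869, Mul(-1, -24979)), Pow(Function('U')(Mul(Add(9, 0), v)), -1)) = Mul(Add(-3869, Mul(-1, -24979)), Pow(Mul(28, Mul(Add(9, 0), 12)), -1)) = Mul(Add(-3869, 24979), Pow(Mul(28, Mul(9, 12)), -1)) = Mul(21110, Pow(Mul(28, 108), -1)) = Mul(21110, Pow(3024, -1)) = Mul(21110, Rational(1, 3024)) = Rational(10555, 1512)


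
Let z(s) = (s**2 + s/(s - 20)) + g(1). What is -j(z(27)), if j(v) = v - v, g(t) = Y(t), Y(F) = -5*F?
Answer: 0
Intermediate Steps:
g(t) = -5*t
z(s) = -5 + s**2 + s/(-20 + s) (z(s) = (s**2 + s/(s - 20)) - 5*1 = (s**2 + s/(-20 + s)) - 5 = -5 + s**2 + s/(-20 + s))
j(v) = 0
-j(z(27)) = -1*0 = 0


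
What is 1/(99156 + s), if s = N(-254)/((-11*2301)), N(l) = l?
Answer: 25311/2509737770 ≈ 1.0085e-5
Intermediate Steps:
s = 254/25311 (s = -254/((-11*2301)) = -254/(-25311) = -254*(-1/25311) = 254/25311 ≈ 0.010035)
1/(99156 + s) = 1/(99156 + 254/25311) = 1/(2509737770/25311) = 25311/2509737770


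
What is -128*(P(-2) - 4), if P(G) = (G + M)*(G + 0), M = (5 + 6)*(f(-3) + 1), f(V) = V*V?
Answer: 28160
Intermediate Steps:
f(V) = V²
M = 110 (M = (5 + 6)*((-3)² + 1) = 11*(9 + 1) = 11*10 = 110)
P(G) = G*(110 + G) (P(G) = (G + 110)*(G + 0) = (110 + G)*G = G*(110 + G))
-128*(P(-2) - 4) = -128*(-2*(110 - 2) - 4) = -128*(-2*108 - 4) = -128*(-216 - 4) = -128*(-220) = 28160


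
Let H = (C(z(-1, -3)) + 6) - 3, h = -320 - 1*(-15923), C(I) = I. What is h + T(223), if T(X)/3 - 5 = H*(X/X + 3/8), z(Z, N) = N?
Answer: 15618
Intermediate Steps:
h = 15603 (h = -320 + 15923 = 15603)
H = 0 (H = (-3 + 6) - 3 = 3 - 3 = 0)
T(X) = 15 (T(X) = 15 + 3*(0*(X/X + 3/8)) = 15 + 3*(0*(1 + 3*(⅛))) = 15 + 3*(0*(1 + 3/8)) = 15 + 3*(0*(11/8)) = 15 + 3*0 = 15 + 0 = 15)
h + T(223) = 15603 + 15 = 15618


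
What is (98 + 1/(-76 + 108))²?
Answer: 9840769/1024 ≈ 9610.1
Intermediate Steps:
(98 + 1/(-76 + 108))² = (98 + 1/32)² = (3137/32)² = 9840769/1024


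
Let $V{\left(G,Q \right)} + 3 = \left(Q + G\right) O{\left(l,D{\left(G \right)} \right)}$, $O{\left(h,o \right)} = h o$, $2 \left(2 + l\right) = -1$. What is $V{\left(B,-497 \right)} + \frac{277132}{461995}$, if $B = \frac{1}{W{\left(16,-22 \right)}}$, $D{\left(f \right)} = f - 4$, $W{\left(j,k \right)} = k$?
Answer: $- \frac{2249175689329}{447211160} \approx -5029.3$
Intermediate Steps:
$D{\left(f \right)} = -4 + f$
$l = - \frac{5}{2}$ ($l = -2 + \frac{1}{2} \left(-1\right) = -2 - \frac{1}{2} = - \frac{5}{2} \approx -2.5$)
$B = - \frac{1}{22}$ ($B = \frac{1}{-22} = - \frac{1}{22} \approx -0.045455$)
$V{\left(G,Q \right)} = -3 + \left(10 - \frac{5 G}{2}\right) \left(G + Q\right)$ ($V{\left(G,Q \right)} = -3 + \left(Q + G\right) \left(- \frac{5 \left(-4 + G\right)}{2}\right) = -3 + \left(G + Q\right) \left(10 - \frac{5 G}{2}\right) = -3 + \left(10 - \frac{5 G}{2}\right) \left(G + Q\right)$)
$V{\left(B,-497 \right)} + \frac{277132}{461995} = \left(-3 + \frac{5}{2} \left(- \frac{1}{22}\right) \left(4 - - \frac{1}{22}\right) + \frac{5}{2} \left(-497\right) \left(4 - - \frac{1}{22}\right)\right) + \frac{277132}{461995} = \left(-3 + \frac{5}{2} \left(- \frac{1}{22}\right) \left(4 + \frac{1}{22}\right) + \frac{5}{2} \left(-497\right) \left(4 + \frac{1}{22}\right)\right) + 277132 \cdot \frac{1}{461995} = \left(-3 + \frac{5}{2} \left(- \frac{1}{22}\right) \frac{89}{22} + \frac{5}{2} \left(-497\right) \frac{89}{22}\right) + \frac{277132}{461995} = \left(-3 - \frac{445}{968} - \frac{221165}{44}\right) + \frac{277132}{461995} = - \frac{4868979}{968} + \frac{277132}{461995} = - \frac{2249175689329}{447211160}$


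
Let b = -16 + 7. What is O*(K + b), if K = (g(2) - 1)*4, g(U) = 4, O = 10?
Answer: 30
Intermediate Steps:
b = -9
K = 12 (K = (4 - 1)*4 = 3*4 = 12)
O*(K + b) = 10*(12 - 9) = 10*3 = 30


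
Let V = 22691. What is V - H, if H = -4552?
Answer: 27243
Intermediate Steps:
V - H = 22691 - 1*(-4552) = 22691 + 4552 = 27243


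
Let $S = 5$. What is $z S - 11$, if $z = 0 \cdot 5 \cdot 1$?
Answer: $-11$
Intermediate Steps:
$z = 0$ ($z = 0 \cdot 1 = 0$)
$z S - 11 = 0 \cdot 5 - 11 = 0 - 11 = -11$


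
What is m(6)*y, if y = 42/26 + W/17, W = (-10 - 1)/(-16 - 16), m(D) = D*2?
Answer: 34701/1768 ≈ 19.627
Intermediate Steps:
m(D) = 2*D
W = 11/32 (W = -11/(-32) = -11*(-1/32) = 11/32 ≈ 0.34375)
y = 11567/7072 (y = 42/26 + (11/32)/17 = 42*(1/26) + (11/32)*(1/17) = 21/13 + 11/544 = 11567/7072 ≈ 1.6356)
m(6)*y = (2*6)*(11567/7072) = 12*(11567/7072) = 34701/1768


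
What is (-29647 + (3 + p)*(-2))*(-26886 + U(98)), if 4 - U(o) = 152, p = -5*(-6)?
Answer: 803261242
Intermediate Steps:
p = 30 (p = -5*(-6) = 30)
U(o) = -148 (U(o) = 4 - 1*152 = 4 - 152 = -148)
(-29647 + (3 + p)*(-2))*(-26886 + U(98)) = (-29647 + (3 + 30)*(-2))*(-26886 - 148) = (-29647 + 33*(-2))*(-27034) = (-29647 - 66)*(-27034) = -29713*(-27034) = 803261242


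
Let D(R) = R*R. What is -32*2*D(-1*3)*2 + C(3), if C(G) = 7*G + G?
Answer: -1128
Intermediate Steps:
D(R) = R**2
C(G) = 8*G
-32*2*D(-1*3)*2 + C(3) = -32*2*(-1*3)**2*2 + 8*3 = -32*2*(-3)**2*2 + 24 = -32*2*9*2 + 24 = -576*2 + 24 = -32*36 + 24 = -1152 + 24 = -1128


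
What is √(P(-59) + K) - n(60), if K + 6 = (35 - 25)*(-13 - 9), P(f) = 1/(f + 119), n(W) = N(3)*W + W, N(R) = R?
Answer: -240 + I*√203385/30 ≈ -240.0 + 15.033*I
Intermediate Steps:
n(W) = 4*W (n(W) = 3*W + W = 4*W)
P(f) = 1/(119 + f)
K = -226 (K = -6 + (35 - 25)*(-13 - 9) = -6 + 10*(-22) = -6 - 220 = -226)
√(P(-59) + K) - n(60) = √(1/(119 - 59) - 226) - 4*60 = √(1/60 - 226) - 1*240 = √(1/60 - 226) - 240 = √(-13559/60) - 240 = I*√203385/30 - 240 = -240 + I*√203385/30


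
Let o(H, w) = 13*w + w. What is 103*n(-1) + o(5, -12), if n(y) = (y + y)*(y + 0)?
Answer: 38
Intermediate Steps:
o(H, w) = 14*w
n(y) = 2*y² (n(y) = (2*y)*y = 2*y²)
103*n(-1) + o(5, -12) = 103*(2*(-1)²) + 14*(-12) = 103*(2*1) - 168 = 103*2 - 168 = 206 - 168 = 38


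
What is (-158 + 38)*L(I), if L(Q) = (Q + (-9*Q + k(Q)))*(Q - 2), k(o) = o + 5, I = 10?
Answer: 62400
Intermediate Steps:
k(o) = 5 + o
L(Q) = (-2 + Q)*(5 - 7*Q) (L(Q) = (Q + (-9*Q + (5 + Q)))*(Q - 2) = (Q + (5 - 8*Q))*(-2 + Q) = (5 - 7*Q)*(-2 + Q) = (-2 + Q)*(5 - 7*Q))
(-158 + 38)*L(I) = (-158 + 38)*(-10 - 7*10² + 19*10) = -120*(-10 - 7*100 + 190) = -120*(-10 - 700 + 190) = -120*(-520) = 62400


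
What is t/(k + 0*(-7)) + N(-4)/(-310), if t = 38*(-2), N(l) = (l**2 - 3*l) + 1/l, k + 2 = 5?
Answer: -94573/3720 ≈ -25.423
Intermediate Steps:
k = 3 (k = -2 + 5 = 3)
N(l) = 1/l + l**2 - 3*l
t = -76
t/(k + 0*(-7)) + N(-4)/(-310) = -76/(3 + 0*(-7)) + ((1 + (-4)**2*(-3 - 4))/(-4))/(-310) = -76/(3 + 0) - (1 + 16*(-7))/4*(-1/310) = -76/3 - (1 - 112)/4*(-1/310) = -76*1/3 - 1/4*(-111)*(-1/310) = -76/3 + (111/4)*(-1/310) = -76/3 - 111/1240 = -94573/3720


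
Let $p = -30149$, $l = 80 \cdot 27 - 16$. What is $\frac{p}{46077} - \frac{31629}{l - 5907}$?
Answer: $\frac{1343918746}{173387751} \approx 7.7509$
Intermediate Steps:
$l = 2144$ ($l = 2160 - 16 = 2144$)
$\frac{p}{46077} - \frac{31629}{l - 5907} = - \frac{30149}{46077} - \frac{31629}{2144 - 5907} = \left(-30149\right) \frac{1}{46077} - \frac{31629}{-3763} = - \frac{30149}{46077} - - \frac{31629}{3763} = - \frac{30149}{46077} + \frac{31629}{3763} = \frac{1343918746}{173387751}$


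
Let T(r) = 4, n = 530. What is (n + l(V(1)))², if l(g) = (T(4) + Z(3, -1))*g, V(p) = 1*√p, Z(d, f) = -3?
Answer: 281961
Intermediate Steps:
V(p) = √p
l(g) = g (l(g) = (4 - 3)*g = 1*g = g)
(n + l(V(1)))² = (530 + √1)² = (530 + 1)² = 531² = 281961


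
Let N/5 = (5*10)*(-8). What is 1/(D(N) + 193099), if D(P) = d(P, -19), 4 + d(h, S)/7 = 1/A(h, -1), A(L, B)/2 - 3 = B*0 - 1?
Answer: 4/772291 ≈ 5.1794e-6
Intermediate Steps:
A(L, B) = 4 (A(L, B) = 6 + 2*(B*0 - 1) = 6 + 2*(0 - 1) = 6 + 2*(-1) = 6 - 2 = 4)
N = -2000 (N = 5*((5*10)*(-8)) = 5*(50*(-8)) = 5*(-400) = -2000)
d(h, S) = -105/4 (d(h, S) = -28 + 7/4 = -105/4)
D(P) = -105/4
1/(D(N) + 193099) = 1/(-105/4 + 193099) = 1/(772291/4) = 4/772291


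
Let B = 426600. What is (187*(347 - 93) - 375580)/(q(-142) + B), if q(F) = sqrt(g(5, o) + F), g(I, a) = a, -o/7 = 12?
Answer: -69979890600/90993780113 + 164041*I*sqrt(226)/90993780113 ≈ -0.76906 + 2.7102e-5*I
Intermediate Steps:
o = -84 (o = -7*12 = -84)
q(F) = sqrt(-84 + F)
(187*(347 - 93) - 375580)/(q(-142) + B) = (187*(347 - 93) - 375580)/(sqrt(-84 - 142) + 426600) = (187*254 - 375580)/(sqrt(-226) + 426600) = (47498 - 375580)/(I*sqrt(226) + 426600) = -328082/(426600 + I*sqrt(226))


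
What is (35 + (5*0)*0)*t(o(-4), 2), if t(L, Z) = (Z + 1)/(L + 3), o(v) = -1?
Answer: 105/2 ≈ 52.500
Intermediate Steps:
t(L, Z) = (1 + Z)/(3 + L)
(35 + (5*0)*0)*t(o(-4), 2) = (35 + (5*0)*0)*((1 + 2)/(3 - 1)) = (35 + 0*0)*(3/2) = (35 + 0)*((½)*3) = 35*(3/2) = 105/2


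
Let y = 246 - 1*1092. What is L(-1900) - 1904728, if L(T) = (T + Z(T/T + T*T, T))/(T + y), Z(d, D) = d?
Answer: -5233991189/2746 ≈ -1.9060e+6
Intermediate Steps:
y = -846 (y = 246 - 1092 = -846)
L(T) = (1 + T + T**2)/(-846 + T) (L(T) = (T + (T/T + T*T))/(T - 846) = (T + (1 + T**2))/(-846 + T) = (1 + T + T**2)/(-846 + T))
L(-1900) - 1904728 = (1 - 1900 + (-1900)**2)/(-846 - 1900) - 1904728 = (1 - 1900 + 3610000)/(-2746) - 1904728 = -1/2746*3608101 - 1904728 = -3608101/2746 - 1904728 = -5233991189/2746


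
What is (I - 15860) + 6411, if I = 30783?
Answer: 21334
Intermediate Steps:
(I - 15860) + 6411 = (30783 - 15860) + 6411 = 14923 + 6411 = 21334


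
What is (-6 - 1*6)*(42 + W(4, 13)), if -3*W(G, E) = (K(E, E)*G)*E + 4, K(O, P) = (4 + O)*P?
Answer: 45480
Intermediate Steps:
K(O, P) = P*(4 + O)
W(G, E) = -4/3 - G*E²*(4 + E)/3 (W(G, E) = -(((E*(4 + E))*G)*E + 4)/3 = -((E*G*(4 + E))*E + 4)/3 = -(G*E²*(4 + E) + 4)/3 = -(4 + G*E²*(4 + E))/3 = -4/3 - G*E²*(4 + E)/3)
(-6 - 1*6)*(42 + W(4, 13)) = (-6 - 1*6)*(42 + (-4/3 - ⅓*4*13²*(4 + 13))) = (-6 - 6)*(42 + (-4/3 - ⅓*4*169*17)) = -12*(42 + (-4/3 - 11492/3)) = -12*(42 - 3832) = -12*(-3790) = 45480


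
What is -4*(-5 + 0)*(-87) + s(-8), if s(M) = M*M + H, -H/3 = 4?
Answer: -1688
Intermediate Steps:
H = -12 (H = -3*4 = -12)
s(M) = -12 + M**2 (s(M) = M*M - 12 = M**2 - 12 = -12 + M**2)
-4*(-5 + 0)*(-87) + s(-8) = -4*(-5 + 0)*(-87) + (-12 + (-8)**2) = -4*(-5)*(-87) + (-12 + 64) = 20*(-87) + 52 = -1740 + 52 = -1688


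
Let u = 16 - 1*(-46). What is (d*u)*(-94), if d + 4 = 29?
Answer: -145700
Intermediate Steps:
d = 25 (d = -4 + 29 = 25)
u = 62 (u = 16 + 46 = 62)
(d*u)*(-94) = (25*62)*(-94) = 1550*(-94) = -145700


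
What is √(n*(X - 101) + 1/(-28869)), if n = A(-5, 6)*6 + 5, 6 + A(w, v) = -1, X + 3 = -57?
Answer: 2*√1241169478302/28869 ≈ 77.182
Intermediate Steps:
X = -60 (X = -3 - 57 = -60)
A(w, v) = -7 (A(w, v) = -6 - 1 = -7)
n = -37 (n = -7*6 + 5 = -42 + 5 = -37)
√(n*(X - 101) + 1/(-28869)) = √(-37*(-60 - 101) + 1/(-28869)) = √(-37*(-161) - 1/28869) = √(5957 - 1/28869) = √(171972632/28869) = 2*√1241169478302/28869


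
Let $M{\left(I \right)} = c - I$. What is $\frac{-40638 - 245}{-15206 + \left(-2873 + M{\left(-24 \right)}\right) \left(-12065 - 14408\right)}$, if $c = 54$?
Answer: $- \frac{40883}{73976829} \approx -0.00055265$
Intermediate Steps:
$M{\left(I \right)} = 54 - I$
$\frac{-40638 - 245}{-15206 + \left(-2873 + M{\left(-24 \right)}\right) \left(-12065 - 14408\right)} = \frac{-40638 - 245}{-15206 + \left(-2873 + \left(54 - -24\right)\right) \left(-12065 - 14408\right)} = - \frac{40883}{-15206 + \left(-2873 + \left(54 + 24\right)\right) \left(-26473\right)} = - \frac{40883}{-15206 + \left(-2873 + 78\right) \left(-26473\right)} = - \frac{40883}{-15206 - -73992035} = - \frac{40883}{-15206 + 73992035} = - \frac{40883}{73976829}$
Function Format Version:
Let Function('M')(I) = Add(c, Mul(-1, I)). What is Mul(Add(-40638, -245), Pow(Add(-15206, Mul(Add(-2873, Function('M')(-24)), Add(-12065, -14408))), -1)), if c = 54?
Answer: Rational(-40883, 73976829) ≈ -0.00055265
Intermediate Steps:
Function('M')(I) = Add(54, Mul(-1, I))
Mul(Add(-40638, -245), Pow(Add(-15206, Mul(Add(-2873, Function('M')(-24)), Add(-12065, -14408))), -1)) = Mul(Add(-40638, -245), Pow(Add(-15206, Mul(Add(-2873, Add(54, Mul(-1, -24))), Add(-12065, -14408))), -1)) = Mul(-40883, Pow(Add(-15206, Mul(Add(-2873, Add(54, 24)), -26473)), -1)) = Mul(-40883, Pow(Add(-15206, Mul(Add(-2873, 78), -26473)), -1)) = Mul(-40883, Pow(Add(-15206, Mul(-2795, -26473)), -1)) = Mul(-40883, Pow(Add(-15206, 73992035), -1)) = Mul(-40883, Pow(73976829, -1)) = Mul(-40883, Rational(1, 73976829)) = Rational(-40883, 73976829)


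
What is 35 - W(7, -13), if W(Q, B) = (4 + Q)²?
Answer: -86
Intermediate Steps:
35 - W(7, -13) = 35 - (4 + 7)² = 35 - 1*11² = 35 - 1*121 = 35 - 121 = -86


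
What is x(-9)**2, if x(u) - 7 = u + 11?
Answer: 81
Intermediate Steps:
x(u) = 18 + u (x(u) = 7 + (u + 11) = 7 + (11 + u) = 18 + u)
x(-9)**2 = (18 - 9)**2 = 9**2 = 81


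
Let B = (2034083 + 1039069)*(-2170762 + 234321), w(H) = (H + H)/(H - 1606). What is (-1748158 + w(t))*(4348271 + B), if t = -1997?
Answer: 37482854920268179902080/3603 ≈ 1.0403e+19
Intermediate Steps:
w(H) = 2*H/(-1606 + H) (w(H) = (2*H)/(-1606 + H) = 2*H/(-1606 + H))
B = -5950977532032 (B = 3073152*(-1936441) = -5950977532032)
(-1748158 + w(t))*(4348271 + B) = (-1748158 + 2*(-1997)/(-1606 - 1997))*(4348271 - 5950977532032) = (-1748158 + 2*(-1997)/(-3603))*(-5950973183761) = (-1748158 + 2*(-1997)*(-1/3603))*(-5950973183761) = (-1748158 + 3994/3603)*(-5950973183761) = -6298609280/3603*(-5950973183761) = 37482854920268179902080/3603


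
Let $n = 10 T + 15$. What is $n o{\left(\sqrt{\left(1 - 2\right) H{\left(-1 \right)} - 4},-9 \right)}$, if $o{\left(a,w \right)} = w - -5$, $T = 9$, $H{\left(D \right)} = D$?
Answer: $-420$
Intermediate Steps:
$o{\left(a,w \right)} = 5 + w$ ($o{\left(a,w \right)} = w + 5 = 5 + w$)
$n = 105$ ($n = 10 \cdot 9 + 15 = 90 + 15 = 105$)
$n o{\left(\sqrt{\left(1 - 2\right) H{\left(-1 \right)} - 4},-9 \right)} = 105 \left(5 - 9\right) = 105 \left(-4\right) = -420$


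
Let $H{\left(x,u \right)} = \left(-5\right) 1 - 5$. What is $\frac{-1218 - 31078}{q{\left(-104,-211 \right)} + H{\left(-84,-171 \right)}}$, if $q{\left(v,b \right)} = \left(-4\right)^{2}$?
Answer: $- \frac{16148}{3} \approx -5382.7$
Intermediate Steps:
$H{\left(x,u \right)} = -10$ ($H{\left(x,u \right)} = -5 - 5 = -10$)
$q{\left(v,b \right)} = 16$
$\frac{-1218 - 31078}{q{\left(-104,-211 \right)} + H{\left(-84,-171 \right)}} = \frac{-1218 - 31078}{16 - 10} = - \frac{32296}{6} = \left(-32296\right) \frac{1}{6} = - \frac{16148}{3}$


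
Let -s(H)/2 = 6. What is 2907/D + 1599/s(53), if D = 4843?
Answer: -2569691/19372 ≈ -132.65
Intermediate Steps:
s(H) = -12 (s(H) = -2*6 = -12)
2907/D + 1599/s(53) = 2907/4843 + 1599/(-12) = 2907*(1/4843) + 1599*(-1/12) = 2907/4843 - 533/4 = -2569691/19372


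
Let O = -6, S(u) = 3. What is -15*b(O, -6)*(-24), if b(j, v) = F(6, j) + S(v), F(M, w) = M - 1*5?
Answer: 1440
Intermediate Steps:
F(M, w) = -5 + M (F(M, w) = M - 5 = -5 + M)
b(j, v) = 4 (b(j, v) = (-5 + 6) + 3 = 1 + 3 = 4)
-15*b(O, -6)*(-24) = -15*4*(-24) = -60*(-24) = 1440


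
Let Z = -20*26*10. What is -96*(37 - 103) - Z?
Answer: 11536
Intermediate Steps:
Z = -5200 (Z = -520*10 = -5200)
-96*(37 - 103) - Z = -96*(37 - 103) - 1*(-5200) = -96*(-66) + 5200 = 6336 + 5200 = 11536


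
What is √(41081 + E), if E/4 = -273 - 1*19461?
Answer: I*√37855 ≈ 194.56*I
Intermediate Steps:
E = -78936 (E = 4*(-273 - 1*19461) = 4*(-273 - 19461) = 4*(-19734) = -78936)
√(41081 + E) = √(41081 - 78936) = √(-37855) = I*√37855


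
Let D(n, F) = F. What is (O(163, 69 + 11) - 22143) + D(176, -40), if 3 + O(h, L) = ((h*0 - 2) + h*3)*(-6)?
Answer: -25108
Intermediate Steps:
O(h, L) = 9 - 18*h (O(h, L) = -3 + ((h*0 - 2) + h*3)*(-6) = -3 + ((0 - 2) + 3*h)*(-6) = -3 + (-2 + 3*h)*(-6) = -3 + (12 - 18*h) = 9 - 18*h)
(O(163, 69 + 11) - 22143) + D(176, -40) = ((9 - 18*163) - 22143) - 40 = ((9 - 2934) - 22143) - 40 = (-2925 - 22143) - 40 = -25068 - 40 = -25108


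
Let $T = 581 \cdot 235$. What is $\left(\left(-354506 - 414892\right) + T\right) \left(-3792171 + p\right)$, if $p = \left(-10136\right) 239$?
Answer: $3933037864525$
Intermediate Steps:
$p = -2422504$
$T = 136535$
$\left(\left(-354506 - 414892\right) + T\right) \left(-3792171 + p\right) = \left(\left(-354506 - 414892\right) + 136535\right) \left(-3792171 - 2422504\right) = \left(-769398 + 136535\right) \left(-6214675\right) = \left(-632863\right) \left(-6214675\right) = 3933037864525$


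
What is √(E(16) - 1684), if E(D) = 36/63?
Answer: 2*I*√20622/7 ≈ 41.03*I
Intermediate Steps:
E(D) = 4/7 (E(D) = 36*(1/63) = 4/7)
√(E(16) - 1684) = √(4/7 - 1684) = √(-11784/7) = 2*I*√20622/7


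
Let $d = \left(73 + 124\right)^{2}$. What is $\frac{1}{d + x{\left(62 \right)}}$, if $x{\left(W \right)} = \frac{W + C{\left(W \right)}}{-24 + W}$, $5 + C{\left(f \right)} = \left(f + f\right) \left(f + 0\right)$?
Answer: $\frac{38}{1482487} \approx 2.5633 \cdot 10^{-5}$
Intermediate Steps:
$C{\left(f \right)} = -5 + 2 f^{2}$ ($C{\left(f \right)} = -5 + \left(f + f\right) \left(f + 0\right) = -5 + 2 f f = -5 + 2 f^{2}$)
$x{\left(W \right)} = \frac{-5 + W + 2 W^{2}}{-24 + W}$ ($x{\left(W \right)} = \frac{W + \left(-5 + 2 W^{2}\right)}{-24 + W} = \frac{-5 + W + 2 W^{2}}{-24 + W}$)
$d = 38809$ ($d = 197^{2} = 38809$)
$\frac{1}{d + x{\left(62 \right)}} = \frac{1}{38809 + \frac{-5 + 62 + 2 \cdot 62^{2}}{-24 + 62}} = \frac{1}{38809 + \frac{-5 + 62 + 2 \cdot 3844}{38}} = \frac{1}{38809 + \frac{-5 + 62 + 7688}{38}} = \frac{1}{38809 + \frac{1}{38} \cdot 7745} = \frac{1}{38809 + \frac{7745}{38}} = \frac{1}{\frac{1482487}{38}} = \frac{38}{1482487}$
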